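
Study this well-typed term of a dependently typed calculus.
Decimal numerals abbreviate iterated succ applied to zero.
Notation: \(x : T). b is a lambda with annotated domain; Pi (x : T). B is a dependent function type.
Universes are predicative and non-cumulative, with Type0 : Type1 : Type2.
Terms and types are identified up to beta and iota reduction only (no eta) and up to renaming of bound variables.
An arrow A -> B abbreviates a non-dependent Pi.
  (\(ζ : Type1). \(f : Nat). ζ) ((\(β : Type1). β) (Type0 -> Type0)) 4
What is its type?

inferred type:
  Type1


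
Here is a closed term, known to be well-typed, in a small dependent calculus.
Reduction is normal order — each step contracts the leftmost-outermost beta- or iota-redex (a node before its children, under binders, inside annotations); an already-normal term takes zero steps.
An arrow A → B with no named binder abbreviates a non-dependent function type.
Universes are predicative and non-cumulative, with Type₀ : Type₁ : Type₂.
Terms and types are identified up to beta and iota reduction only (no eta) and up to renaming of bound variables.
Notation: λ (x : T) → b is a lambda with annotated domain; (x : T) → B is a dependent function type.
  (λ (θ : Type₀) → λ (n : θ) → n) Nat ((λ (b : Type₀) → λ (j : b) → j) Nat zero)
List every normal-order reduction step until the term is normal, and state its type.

reduction (normal order):
  (λ (θ : Type₀) → λ (n : θ) → n) Nat ((λ (b : Type₀) → λ (j : b) → j) Nat zero)
  ~> (λ (θ : Nat) → θ) ((λ (n : Type₀) → λ (b : n) → b) Nat zero)
  ~> (λ (θ : Type₀) → λ (n : θ) → n) Nat zero
  ~> (λ (θ : Nat) → θ) zero
  ~> zero
type:
  Nat


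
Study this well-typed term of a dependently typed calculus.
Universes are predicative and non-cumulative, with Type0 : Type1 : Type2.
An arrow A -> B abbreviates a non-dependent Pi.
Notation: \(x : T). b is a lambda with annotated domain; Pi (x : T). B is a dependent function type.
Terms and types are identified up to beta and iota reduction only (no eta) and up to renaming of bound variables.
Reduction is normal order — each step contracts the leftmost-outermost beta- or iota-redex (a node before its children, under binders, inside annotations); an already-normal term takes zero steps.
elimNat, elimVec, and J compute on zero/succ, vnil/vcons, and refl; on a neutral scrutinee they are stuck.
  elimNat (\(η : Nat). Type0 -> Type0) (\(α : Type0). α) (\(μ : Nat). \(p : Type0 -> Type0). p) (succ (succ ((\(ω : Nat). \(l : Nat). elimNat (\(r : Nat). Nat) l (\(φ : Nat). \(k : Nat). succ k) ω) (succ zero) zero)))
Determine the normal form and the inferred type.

normal form:
  \(η : Type0). η
inferred type:
  Type0 -> Type0


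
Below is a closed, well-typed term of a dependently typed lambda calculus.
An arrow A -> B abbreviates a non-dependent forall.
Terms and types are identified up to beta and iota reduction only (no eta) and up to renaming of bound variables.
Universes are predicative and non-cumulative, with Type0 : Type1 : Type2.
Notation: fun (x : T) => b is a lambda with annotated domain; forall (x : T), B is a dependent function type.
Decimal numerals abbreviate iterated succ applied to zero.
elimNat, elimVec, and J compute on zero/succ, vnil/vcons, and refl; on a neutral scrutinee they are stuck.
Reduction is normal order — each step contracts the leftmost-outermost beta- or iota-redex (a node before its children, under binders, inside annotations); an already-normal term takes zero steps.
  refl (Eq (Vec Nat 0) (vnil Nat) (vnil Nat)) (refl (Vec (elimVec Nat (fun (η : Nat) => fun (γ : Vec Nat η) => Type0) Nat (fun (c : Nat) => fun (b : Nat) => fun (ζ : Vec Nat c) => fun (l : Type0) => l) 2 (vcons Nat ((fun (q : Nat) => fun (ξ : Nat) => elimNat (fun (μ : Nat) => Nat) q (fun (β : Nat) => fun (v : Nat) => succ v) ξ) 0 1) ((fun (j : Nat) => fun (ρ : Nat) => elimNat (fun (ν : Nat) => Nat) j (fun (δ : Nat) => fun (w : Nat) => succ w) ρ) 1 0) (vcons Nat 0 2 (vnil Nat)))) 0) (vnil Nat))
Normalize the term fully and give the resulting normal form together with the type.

normal form:
  refl (Eq (Vec Nat 0) (vnil Nat) (vnil Nat)) (refl (Vec Nat 0) (vnil Nat))
inferred type:
  Eq (Eq (Vec Nat 0) (vnil Nat) (vnil Nat)) (refl (Vec Nat 0) (vnil Nat)) (refl (Vec Nat 0) (vnil Nat))


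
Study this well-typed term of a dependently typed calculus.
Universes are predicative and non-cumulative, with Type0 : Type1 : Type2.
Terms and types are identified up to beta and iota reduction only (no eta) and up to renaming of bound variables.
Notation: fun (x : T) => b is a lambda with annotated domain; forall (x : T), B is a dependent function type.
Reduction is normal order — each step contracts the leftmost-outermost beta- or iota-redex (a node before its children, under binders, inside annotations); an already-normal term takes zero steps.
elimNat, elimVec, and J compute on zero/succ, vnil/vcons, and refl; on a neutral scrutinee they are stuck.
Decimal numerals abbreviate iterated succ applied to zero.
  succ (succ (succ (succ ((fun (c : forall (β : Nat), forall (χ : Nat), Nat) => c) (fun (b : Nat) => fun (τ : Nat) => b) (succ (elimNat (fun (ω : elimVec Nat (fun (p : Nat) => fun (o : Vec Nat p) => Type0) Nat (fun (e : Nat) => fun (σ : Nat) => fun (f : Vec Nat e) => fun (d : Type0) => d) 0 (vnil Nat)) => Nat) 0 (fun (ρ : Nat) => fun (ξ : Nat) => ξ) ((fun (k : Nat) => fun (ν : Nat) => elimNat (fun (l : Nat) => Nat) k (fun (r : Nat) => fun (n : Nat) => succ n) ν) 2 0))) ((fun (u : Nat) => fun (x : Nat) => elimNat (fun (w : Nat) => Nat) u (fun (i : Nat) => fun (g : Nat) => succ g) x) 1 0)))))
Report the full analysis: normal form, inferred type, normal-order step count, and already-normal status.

normal form:
  5
the term's type:
  Nat
normal-order step count: 14
already normal: no
first redex: a beta-redex


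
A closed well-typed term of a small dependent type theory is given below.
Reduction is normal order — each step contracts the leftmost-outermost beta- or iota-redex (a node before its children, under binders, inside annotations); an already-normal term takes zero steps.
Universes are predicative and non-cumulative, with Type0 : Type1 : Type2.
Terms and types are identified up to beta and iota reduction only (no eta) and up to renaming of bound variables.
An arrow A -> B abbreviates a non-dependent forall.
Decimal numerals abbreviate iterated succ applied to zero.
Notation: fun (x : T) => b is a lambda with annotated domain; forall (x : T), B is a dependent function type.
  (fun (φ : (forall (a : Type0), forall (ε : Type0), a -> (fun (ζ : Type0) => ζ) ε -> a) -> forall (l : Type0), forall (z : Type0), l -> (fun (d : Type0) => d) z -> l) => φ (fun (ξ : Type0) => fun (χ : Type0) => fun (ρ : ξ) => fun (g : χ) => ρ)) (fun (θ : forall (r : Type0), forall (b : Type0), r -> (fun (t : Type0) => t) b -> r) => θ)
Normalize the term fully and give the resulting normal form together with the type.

normal form:
  fun (φ : Type0) => fun (a : Type0) => fun (ε : φ) => fun (ζ : a) => ε
the term's type:
  forall (φ : Type0), forall (a : Type0), φ -> a -> φ
observation: the term reaches its normal form after 2 normal-order steps.


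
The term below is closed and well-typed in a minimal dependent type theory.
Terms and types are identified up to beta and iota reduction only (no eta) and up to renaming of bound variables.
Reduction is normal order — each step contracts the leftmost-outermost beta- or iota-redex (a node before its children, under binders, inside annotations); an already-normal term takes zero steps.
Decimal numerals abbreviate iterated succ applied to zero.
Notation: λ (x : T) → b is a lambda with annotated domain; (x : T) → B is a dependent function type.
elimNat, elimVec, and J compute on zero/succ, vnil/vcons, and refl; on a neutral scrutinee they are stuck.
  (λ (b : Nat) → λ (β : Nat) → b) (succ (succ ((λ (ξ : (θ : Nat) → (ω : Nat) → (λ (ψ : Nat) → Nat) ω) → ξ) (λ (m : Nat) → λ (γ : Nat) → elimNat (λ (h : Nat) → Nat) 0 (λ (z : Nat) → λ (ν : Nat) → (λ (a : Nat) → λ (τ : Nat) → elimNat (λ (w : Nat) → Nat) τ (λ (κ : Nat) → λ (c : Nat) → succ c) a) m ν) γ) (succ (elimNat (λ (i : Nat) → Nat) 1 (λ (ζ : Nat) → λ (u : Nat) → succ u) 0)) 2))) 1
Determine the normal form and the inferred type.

reduced normal form:
  6
the term's type:
  Nat


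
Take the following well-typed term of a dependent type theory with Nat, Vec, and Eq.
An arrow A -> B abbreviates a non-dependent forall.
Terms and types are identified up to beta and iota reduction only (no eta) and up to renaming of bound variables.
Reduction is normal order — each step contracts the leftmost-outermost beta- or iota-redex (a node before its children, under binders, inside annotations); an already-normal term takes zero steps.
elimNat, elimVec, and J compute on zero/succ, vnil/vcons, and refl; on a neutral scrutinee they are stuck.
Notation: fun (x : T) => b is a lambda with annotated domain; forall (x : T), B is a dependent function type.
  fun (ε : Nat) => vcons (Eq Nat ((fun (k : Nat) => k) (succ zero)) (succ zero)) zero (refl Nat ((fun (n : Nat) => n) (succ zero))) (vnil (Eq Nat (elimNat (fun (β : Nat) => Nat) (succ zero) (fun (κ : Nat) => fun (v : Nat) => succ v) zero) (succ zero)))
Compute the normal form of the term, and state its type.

normal form:
  fun (ε : Nat) => vcons (Eq Nat (succ zero) (succ zero)) zero (refl Nat (succ zero)) (vnil (Eq Nat (succ zero) (succ zero)))
the term's type:
  Nat -> Vec (Eq Nat (succ zero) (succ zero)) (succ zero)


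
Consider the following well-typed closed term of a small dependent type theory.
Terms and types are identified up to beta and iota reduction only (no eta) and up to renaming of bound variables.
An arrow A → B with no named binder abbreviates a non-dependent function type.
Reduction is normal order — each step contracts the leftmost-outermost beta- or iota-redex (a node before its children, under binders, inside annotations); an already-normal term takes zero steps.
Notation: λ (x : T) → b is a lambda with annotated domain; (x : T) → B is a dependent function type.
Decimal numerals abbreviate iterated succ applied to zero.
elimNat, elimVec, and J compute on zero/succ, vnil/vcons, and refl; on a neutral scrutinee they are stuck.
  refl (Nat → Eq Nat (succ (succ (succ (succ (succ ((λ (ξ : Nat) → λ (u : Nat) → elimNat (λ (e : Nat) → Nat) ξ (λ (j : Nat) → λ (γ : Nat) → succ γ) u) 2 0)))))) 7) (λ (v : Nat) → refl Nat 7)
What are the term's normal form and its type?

resulting normal form:
  refl (Nat → Eq Nat 7 7) (λ (ξ : Nat) → refl Nat 7)
the term's type:
  Eq (Nat → Eq Nat 7 7) (λ (ξ : Nat) → refl Nat 7) (λ (u : Nat) → refl Nat 7)
observation: normalization takes exactly 3 steps under the normal-order strategy.


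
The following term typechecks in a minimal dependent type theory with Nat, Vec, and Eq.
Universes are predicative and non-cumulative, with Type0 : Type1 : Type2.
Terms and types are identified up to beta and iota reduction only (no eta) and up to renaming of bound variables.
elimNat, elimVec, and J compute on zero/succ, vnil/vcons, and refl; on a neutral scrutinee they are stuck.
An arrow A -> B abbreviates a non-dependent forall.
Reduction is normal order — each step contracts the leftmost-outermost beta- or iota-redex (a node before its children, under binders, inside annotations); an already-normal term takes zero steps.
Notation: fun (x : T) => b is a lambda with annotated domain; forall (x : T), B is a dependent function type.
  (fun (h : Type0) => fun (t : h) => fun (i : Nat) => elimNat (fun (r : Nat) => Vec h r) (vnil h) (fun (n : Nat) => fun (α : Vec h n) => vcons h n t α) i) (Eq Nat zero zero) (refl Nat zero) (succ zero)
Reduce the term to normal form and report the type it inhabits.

resulting normal form:
  vcons (Eq Nat zero zero) zero (refl Nat zero) (vnil (Eq Nat zero zero))
inferred type:
  Vec (Eq Nat zero zero) (succ zero)
observation: the term reaches its normal form after 7 normal-order steps.


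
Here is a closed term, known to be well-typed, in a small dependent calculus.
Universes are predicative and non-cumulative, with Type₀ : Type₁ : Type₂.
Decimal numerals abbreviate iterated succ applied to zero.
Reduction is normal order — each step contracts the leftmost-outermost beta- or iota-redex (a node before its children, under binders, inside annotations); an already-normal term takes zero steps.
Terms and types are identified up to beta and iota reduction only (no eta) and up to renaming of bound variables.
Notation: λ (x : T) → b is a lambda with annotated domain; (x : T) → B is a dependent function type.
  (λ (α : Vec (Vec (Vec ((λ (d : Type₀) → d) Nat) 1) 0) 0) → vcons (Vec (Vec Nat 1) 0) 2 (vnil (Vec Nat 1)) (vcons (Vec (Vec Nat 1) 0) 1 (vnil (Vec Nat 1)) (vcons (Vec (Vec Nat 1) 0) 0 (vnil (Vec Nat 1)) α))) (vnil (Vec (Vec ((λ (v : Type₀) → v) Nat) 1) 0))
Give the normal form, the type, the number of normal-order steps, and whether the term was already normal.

normal form:
  vcons (Vec (Vec Nat 1) 0) 2 (vnil (Vec Nat 1)) (vcons (Vec (Vec Nat 1) 0) 1 (vnil (Vec Nat 1)) (vcons (Vec (Vec Nat 1) 0) 0 (vnil (Vec Nat 1)) (vnil (Vec (Vec Nat 1) 0))))
type:
  Vec (Vec (Vec Nat 1) 0) 3
reduction steps (normal order): 2
term was already normal: no
first redex: a beta-redex


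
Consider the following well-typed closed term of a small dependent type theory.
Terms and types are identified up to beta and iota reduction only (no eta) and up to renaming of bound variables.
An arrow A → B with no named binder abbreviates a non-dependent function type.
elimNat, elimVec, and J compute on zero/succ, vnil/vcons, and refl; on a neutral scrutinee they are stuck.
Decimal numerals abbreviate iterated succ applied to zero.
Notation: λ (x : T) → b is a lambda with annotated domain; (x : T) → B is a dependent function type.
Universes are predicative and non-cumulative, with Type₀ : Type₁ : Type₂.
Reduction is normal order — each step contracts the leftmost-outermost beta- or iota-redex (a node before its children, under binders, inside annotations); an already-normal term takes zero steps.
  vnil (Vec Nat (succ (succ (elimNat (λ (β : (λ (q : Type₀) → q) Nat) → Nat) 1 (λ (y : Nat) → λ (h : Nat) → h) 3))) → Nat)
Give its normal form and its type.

normal form:
  vnil (Vec Nat 3 → Nat)
inferred type:
  Vec (Vec Nat 3 → Nat) 0
observation: the first redex contracted is an elimNat iota-redex; the normal form is reached in 10 normal-order steps.


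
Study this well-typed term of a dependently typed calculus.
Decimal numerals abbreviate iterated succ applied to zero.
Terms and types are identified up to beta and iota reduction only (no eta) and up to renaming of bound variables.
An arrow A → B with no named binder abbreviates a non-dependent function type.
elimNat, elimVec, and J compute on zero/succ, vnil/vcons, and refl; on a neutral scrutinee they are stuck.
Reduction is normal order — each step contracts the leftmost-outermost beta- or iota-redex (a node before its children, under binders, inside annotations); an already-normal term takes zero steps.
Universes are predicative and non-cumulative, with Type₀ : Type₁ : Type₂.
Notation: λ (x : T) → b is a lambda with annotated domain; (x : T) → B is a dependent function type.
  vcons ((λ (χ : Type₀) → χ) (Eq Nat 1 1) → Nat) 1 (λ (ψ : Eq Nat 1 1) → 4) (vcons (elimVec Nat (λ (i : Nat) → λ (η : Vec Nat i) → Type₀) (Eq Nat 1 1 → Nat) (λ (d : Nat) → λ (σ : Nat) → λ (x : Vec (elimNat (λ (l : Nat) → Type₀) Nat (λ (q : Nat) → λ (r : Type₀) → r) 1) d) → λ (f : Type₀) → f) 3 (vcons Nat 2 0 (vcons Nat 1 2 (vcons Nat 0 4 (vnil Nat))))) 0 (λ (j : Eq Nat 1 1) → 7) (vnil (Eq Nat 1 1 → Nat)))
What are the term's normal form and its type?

reduced normal form:
  vcons (Eq Nat 1 1 → Nat) 1 (λ (χ : Eq Nat 1 1) → 4) (vcons (Eq Nat 1 1 → Nat) 0 (λ (ψ : Eq Nat 1 1) → 7) (vnil (Eq Nat 1 1 → Nat)))
the term's type:
  Vec (Eq Nat 1 1 → Nat) 2


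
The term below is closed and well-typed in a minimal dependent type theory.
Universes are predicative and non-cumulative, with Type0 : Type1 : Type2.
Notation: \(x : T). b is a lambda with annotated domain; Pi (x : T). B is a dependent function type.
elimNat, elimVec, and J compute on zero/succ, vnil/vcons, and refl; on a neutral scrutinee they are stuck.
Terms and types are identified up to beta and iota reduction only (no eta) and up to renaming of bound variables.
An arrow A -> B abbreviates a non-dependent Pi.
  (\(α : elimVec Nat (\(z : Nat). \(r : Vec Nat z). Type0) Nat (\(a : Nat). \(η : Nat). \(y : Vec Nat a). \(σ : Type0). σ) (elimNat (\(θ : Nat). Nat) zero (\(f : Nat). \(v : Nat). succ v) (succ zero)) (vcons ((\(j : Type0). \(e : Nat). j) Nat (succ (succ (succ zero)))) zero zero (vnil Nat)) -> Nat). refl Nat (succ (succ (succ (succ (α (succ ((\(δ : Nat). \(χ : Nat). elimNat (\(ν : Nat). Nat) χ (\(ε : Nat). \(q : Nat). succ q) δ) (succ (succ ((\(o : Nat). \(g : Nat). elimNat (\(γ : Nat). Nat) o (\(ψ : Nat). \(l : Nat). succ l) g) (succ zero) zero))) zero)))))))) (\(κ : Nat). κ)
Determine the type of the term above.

type:
  Eq Nat (succ (succ (succ (succ (succ (succ (succ (succ zero)))))))) (succ (succ (succ (succ (succ (succ (succ (succ zero))))))))


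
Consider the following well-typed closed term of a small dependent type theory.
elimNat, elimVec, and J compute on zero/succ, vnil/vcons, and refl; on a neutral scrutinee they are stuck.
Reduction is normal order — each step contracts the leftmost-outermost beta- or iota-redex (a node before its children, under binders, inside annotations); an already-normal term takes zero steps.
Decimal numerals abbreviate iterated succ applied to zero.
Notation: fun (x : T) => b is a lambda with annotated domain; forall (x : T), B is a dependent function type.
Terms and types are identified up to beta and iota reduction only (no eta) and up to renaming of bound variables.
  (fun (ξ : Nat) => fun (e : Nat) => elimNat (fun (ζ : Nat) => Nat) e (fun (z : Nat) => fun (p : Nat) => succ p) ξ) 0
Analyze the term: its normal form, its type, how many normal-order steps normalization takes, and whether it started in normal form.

reduced normal form:
  fun (ξ : Nat) => ξ
the term's type:
  forall (ξ : Nat), Nat
reduction steps (normal order): 2
already normal: no
first contracted redex: a beta-redex


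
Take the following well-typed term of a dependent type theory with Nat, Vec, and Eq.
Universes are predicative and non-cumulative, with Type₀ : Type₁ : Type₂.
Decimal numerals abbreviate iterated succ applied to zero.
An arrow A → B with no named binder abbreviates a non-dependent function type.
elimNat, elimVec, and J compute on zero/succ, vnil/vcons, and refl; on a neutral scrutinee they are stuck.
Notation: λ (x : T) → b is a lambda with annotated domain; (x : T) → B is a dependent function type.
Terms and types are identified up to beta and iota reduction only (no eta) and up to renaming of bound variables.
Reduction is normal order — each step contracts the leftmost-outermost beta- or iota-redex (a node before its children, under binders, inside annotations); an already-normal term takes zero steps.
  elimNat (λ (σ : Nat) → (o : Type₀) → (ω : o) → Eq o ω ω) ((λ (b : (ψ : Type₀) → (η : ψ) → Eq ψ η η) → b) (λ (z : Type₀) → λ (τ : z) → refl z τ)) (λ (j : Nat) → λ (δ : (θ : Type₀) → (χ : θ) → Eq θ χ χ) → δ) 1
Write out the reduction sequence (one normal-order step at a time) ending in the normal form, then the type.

reduction (normal order):
  elimNat (λ (σ : Nat) → (o : Type₀) → (ω : o) → Eq o ω ω) ((λ (b : (ψ : Type₀) → (η : ψ) → Eq ψ η η) → b) (λ (z : Type₀) → λ (τ : z) → refl z τ)) (λ (j : Nat) → λ (δ : (θ : Type₀) → (χ : θ) → Eq θ χ χ) → δ) 1
  ~> (λ (σ : Nat) → λ (o : (ω : Type₀) → (b : ω) → Eq ω b b) → o) 0 (elimNat (λ (ψ : Nat) → (η : Type₀) → (z : η) → Eq η z z) ((λ (τ : (j : Type₀) → (δ : j) → Eq j δ δ) → τ) (λ (θ : Type₀) → λ (χ : θ) → refl θ χ)) (λ (y : Nat) → λ (m : (h : Type₀) → (l : h) → Eq h l l) → m) 0)
  ~> (λ (σ : (o : Type₀) → (ω : o) → Eq o ω ω) → σ) (elimNat (λ (b : Nat) → (ψ : Type₀) → (η : ψ) → Eq ψ η η) ((λ (z : (τ : Type₀) → (j : τ) → Eq τ j j) → z) (λ (δ : Type₀) → λ (θ : δ) → refl δ θ)) (λ (χ : Nat) → λ (y : (m : Type₀) → (h : m) → Eq m h h) → y) 0)
  ~> elimNat (λ (σ : Nat) → (o : Type₀) → (ω : o) → Eq o ω ω) ((λ (b : (ψ : Type₀) → (η : ψ) → Eq ψ η η) → b) (λ (z : Type₀) → λ (τ : z) → refl z τ)) (λ (j : Nat) → λ (δ : (θ : Type₀) → (χ : θ) → Eq θ χ χ) → δ) 0
  ~> (λ (σ : (o : Type₀) → (ω : o) → Eq o ω ω) → σ) (λ (b : Type₀) → λ (ψ : b) → refl b ψ)
  ~> λ (σ : Type₀) → λ (o : σ) → refl σ o
type:
  (σ : Type₀) → (o : σ) → Eq σ o o


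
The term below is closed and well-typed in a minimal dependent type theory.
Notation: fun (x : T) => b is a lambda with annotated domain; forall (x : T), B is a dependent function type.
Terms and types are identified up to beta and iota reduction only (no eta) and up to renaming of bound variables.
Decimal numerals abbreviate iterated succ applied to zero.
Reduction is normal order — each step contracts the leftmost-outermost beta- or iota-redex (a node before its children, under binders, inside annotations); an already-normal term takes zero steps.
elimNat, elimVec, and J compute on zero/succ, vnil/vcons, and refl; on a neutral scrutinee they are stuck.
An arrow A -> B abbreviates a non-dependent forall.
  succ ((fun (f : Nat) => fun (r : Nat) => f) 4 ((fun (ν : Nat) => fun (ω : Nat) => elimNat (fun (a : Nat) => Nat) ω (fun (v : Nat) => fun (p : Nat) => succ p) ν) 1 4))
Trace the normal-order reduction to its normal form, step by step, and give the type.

reduction (normal order):
  succ ((fun (f : Nat) => fun (r : Nat) => f) 4 ((fun (ν : Nat) => fun (ω : Nat) => elimNat (fun (a : Nat) => Nat) ω (fun (v : Nat) => fun (p : Nat) => succ p) ν) 1 4))
  ~> succ ((fun (f : Nat) => 4) ((fun (r : Nat) => fun (ν : Nat) => elimNat (fun (ω : Nat) => Nat) ν (fun (a : Nat) => fun (v : Nat) => succ v) r) 1 4))
  ~> 5
inferred type:
  Nat


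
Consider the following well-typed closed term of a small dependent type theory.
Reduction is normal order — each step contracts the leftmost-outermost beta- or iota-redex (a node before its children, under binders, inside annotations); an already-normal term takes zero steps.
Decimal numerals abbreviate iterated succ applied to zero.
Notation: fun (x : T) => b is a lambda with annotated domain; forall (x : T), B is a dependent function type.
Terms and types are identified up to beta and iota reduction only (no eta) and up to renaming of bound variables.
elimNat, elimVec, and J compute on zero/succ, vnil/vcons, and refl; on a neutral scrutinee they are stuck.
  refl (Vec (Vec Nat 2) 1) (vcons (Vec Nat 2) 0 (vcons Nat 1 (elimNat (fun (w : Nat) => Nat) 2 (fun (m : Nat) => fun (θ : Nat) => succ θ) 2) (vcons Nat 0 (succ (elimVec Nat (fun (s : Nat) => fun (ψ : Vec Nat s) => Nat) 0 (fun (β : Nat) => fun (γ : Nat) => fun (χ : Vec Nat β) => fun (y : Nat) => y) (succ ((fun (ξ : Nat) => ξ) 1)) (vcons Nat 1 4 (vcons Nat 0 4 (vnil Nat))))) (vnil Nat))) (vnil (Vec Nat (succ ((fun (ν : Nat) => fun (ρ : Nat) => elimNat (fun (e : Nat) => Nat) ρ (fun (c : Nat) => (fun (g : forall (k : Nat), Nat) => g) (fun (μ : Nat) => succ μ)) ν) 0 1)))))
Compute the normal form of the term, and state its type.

reduced normal form:
  refl (Vec (Vec Nat 2) 1) (vcons (Vec Nat 2) 0 (vcons Nat 1 4 (vcons Nat 0 1 (vnil Nat))) (vnil (Vec Nat 2)))
the term's type:
  Eq (Vec (Vec Nat 2) 1) (vcons (Vec Nat 2) 0 (vcons Nat 1 4 (vcons Nat 0 1 (vnil Nat))) (vnil (Vec Nat 2))) (vcons (Vec Nat 2) 0 (vcons Nat 1 4 (vcons Nat 0 1 (vnil Nat))) (vnil (Vec Nat 2)))


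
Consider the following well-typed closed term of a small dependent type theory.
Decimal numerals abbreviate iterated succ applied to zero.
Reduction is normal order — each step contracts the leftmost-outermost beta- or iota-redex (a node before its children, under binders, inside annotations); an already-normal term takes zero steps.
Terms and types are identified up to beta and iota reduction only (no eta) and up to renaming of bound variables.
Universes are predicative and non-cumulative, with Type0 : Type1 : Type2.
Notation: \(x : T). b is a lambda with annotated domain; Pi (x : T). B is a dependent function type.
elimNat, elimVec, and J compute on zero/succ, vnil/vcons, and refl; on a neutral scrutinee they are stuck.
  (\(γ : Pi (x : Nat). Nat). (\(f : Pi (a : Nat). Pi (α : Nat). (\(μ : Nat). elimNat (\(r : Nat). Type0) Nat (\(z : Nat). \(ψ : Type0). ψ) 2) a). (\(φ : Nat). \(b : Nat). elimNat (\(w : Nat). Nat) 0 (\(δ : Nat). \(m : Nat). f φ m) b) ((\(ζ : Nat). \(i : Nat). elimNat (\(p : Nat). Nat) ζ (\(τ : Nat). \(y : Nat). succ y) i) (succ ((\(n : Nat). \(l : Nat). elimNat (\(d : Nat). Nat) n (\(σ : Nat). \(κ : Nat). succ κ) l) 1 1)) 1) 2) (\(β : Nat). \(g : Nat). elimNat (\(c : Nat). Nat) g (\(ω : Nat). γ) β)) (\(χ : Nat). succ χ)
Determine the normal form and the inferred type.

resulting normal form:
  8
inferred type:
  Nat
observation: normalization takes exactly 65 steps under the normal-order strategy.


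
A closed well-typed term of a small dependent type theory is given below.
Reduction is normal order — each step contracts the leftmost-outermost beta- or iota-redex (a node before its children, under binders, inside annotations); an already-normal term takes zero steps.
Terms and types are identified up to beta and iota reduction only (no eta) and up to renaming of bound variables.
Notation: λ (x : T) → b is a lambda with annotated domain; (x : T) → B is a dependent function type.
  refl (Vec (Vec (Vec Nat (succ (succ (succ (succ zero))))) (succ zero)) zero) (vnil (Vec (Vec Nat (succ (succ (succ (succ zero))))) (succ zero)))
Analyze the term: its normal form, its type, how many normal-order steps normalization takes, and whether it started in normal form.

resulting normal form:
  refl (Vec (Vec (Vec Nat (succ (succ (succ (succ zero))))) (succ zero)) zero) (vnil (Vec (Vec Nat (succ (succ (succ (succ zero))))) (succ zero)))
type:
  Eq (Vec (Vec (Vec Nat (succ (succ (succ (succ zero))))) (succ zero)) zero) (vnil (Vec (Vec Nat (succ (succ (succ (succ zero))))) (succ zero))) (vnil (Vec (Vec Nat (succ (succ (succ (succ zero))))) (succ zero)))
reduction steps (normal order): 0
already normal: yes


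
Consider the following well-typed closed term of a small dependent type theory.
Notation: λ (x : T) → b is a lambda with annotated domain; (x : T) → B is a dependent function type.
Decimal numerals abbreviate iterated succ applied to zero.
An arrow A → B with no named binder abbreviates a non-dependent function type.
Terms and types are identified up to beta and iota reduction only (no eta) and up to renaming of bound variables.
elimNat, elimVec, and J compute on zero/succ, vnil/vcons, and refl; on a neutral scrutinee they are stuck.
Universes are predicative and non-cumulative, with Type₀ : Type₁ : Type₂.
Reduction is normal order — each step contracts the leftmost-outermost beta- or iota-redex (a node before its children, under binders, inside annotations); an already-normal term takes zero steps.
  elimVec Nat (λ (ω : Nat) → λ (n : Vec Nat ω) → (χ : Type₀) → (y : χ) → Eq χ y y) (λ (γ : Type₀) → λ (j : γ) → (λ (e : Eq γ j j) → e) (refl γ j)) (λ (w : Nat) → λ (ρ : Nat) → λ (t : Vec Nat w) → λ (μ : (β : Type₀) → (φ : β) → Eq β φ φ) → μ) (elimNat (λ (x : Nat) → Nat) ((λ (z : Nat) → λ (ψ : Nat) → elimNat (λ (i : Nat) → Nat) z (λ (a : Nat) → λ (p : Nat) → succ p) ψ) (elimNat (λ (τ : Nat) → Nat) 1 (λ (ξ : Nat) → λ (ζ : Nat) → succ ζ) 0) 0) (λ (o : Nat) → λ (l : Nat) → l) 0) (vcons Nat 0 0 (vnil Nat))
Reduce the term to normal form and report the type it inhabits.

normal form:
  λ (ω : Type₀) → λ (n : ω) → refl ω n
type:
  (ω : Type₀) → (n : ω) → Eq ω n n
observation: normalization takes exactly 7 steps under the normal-order strategy.


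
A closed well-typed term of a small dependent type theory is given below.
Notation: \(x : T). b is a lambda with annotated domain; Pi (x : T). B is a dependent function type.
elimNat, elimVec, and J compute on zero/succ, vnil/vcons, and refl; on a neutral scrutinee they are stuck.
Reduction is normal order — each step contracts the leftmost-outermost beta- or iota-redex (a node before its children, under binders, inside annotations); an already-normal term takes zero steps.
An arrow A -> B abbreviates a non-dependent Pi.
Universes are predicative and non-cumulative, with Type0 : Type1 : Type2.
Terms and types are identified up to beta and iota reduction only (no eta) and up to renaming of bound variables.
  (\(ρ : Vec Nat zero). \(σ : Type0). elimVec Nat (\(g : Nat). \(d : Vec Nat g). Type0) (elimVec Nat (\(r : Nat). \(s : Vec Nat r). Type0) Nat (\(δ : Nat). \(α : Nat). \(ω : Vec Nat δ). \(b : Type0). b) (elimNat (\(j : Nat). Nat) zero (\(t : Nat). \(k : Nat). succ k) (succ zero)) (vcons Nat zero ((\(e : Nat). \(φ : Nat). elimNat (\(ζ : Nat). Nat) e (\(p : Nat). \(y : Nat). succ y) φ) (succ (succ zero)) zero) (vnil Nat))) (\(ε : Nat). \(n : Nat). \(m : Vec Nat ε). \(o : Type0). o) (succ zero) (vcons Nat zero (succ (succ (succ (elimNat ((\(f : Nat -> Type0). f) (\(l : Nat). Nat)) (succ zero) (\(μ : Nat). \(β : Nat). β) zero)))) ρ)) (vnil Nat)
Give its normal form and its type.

reduced normal form:
  \(ρ : Type0). Nat
type:
  Type0 -> Type0


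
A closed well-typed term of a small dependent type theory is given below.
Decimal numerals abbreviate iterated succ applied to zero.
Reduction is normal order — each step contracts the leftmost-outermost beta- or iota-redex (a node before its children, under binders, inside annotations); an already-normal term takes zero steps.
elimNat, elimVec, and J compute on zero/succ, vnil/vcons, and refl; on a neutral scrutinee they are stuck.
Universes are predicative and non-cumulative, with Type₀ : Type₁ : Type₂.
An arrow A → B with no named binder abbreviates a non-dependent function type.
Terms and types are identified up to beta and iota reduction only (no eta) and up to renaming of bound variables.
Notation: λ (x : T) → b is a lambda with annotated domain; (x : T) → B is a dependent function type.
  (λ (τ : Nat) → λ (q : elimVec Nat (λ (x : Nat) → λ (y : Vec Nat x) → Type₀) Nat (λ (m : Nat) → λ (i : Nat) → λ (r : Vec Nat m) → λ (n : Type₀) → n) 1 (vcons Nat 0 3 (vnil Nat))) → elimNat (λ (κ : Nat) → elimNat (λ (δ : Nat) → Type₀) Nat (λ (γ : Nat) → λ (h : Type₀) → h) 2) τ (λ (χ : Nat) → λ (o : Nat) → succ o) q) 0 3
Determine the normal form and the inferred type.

normal form:
  3
the term's type:
  Nat


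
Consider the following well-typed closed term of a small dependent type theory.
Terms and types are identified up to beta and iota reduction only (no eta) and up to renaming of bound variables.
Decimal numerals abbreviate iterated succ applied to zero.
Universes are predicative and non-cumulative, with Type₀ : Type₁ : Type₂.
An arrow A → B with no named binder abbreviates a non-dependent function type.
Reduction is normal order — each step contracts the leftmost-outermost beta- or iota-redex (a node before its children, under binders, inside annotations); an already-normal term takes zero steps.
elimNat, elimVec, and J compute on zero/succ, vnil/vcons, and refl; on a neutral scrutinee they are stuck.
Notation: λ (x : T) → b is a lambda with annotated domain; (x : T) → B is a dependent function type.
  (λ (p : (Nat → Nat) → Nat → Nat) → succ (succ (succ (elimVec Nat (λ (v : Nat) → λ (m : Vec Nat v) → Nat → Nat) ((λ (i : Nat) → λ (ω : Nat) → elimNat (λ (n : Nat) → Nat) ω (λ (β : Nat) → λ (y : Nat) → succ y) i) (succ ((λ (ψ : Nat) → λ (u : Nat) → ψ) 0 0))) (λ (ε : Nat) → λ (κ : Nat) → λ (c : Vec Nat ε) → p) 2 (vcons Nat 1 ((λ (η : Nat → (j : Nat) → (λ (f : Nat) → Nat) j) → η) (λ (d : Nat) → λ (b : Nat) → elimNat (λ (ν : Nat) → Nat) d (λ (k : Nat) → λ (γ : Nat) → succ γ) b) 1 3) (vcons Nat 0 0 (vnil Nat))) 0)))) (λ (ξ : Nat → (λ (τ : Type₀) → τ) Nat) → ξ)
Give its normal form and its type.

resulting normal form:
  4
the term's type:
  Nat
observation: normalization takes exactly 20 steps under the normal-order strategy.


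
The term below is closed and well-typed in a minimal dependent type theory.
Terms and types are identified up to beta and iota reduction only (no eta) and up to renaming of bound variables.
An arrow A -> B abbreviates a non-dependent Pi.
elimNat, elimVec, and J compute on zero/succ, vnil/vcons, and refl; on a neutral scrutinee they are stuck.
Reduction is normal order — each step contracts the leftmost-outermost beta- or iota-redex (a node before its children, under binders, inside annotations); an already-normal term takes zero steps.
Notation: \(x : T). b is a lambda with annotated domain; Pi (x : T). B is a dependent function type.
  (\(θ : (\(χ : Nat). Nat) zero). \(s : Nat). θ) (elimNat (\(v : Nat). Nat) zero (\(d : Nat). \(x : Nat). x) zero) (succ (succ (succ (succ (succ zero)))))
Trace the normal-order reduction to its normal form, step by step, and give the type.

normal-order reduction sequence:
  (\(θ : (\(χ : Nat). Nat) zero). \(s : Nat). θ) (elimNat (\(v : Nat). Nat) zero (\(d : Nat). \(x : Nat). x) zero) (succ (succ (succ (succ (succ zero)))))
  ~> (\(θ : Nat). elimNat (\(χ : Nat). Nat) zero (\(s : Nat). \(v : Nat). v) zero) (succ (succ (succ (succ (succ zero)))))
  ~> elimNat (\(θ : Nat). Nat) zero (\(χ : Nat). \(s : Nat). s) zero
  ~> zero
the term's type:
  Nat


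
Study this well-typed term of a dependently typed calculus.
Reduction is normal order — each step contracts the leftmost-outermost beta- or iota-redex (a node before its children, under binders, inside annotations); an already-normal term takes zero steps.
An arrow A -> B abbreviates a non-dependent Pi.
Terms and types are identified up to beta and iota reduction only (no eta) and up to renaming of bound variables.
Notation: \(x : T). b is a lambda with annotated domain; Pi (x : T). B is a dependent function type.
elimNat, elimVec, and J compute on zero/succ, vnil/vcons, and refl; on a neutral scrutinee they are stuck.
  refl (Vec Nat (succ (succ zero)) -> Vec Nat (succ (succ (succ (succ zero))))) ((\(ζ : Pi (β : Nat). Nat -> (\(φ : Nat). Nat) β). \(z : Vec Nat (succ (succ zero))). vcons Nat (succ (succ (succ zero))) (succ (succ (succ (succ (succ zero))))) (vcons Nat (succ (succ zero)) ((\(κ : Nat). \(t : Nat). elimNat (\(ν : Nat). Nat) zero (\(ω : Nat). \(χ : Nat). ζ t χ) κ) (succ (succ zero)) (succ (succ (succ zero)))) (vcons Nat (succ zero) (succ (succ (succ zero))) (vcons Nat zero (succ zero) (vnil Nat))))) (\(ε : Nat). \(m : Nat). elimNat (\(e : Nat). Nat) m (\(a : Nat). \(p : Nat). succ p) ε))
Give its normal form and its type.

reduced normal form:
  refl (Vec Nat (succ (succ zero)) -> Vec Nat (succ (succ (succ (succ zero))))) (\(ζ : Vec Nat (succ (succ zero))). vcons Nat (succ (succ (succ zero))) (succ (succ (succ (succ (succ zero))))) (vcons Nat (succ (succ zero)) (succ (succ (succ (succ (succ (succ zero)))))) (vcons Nat (succ zero) (succ (succ (succ zero))) (vcons Nat zero (succ zero) (vnil Nat)))))
inferred type:
  Eq (Vec Nat (succ (succ zero)) -> Vec Nat (succ (succ (succ (succ zero))))) (\(ζ : Vec Nat (succ (succ zero))). vcons Nat (succ (succ (succ zero))) (succ (succ (succ (succ (succ zero))))) (vcons Nat (succ (succ zero)) (succ (succ (succ (succ (succ (succ zero)))))) (vcons Nat (succ zero) (succ (succ (succ zero))) (vcons Nat zero (succ zero) (vnil Nat))))) (\(β : Vec Nat (succ (succ zero))). vcons Nat (succ (succ (succ zero))) (succ (succ (succ (succ (succ zero))))) (vcons Nat (succ (succ zero)) (succ (succ (succ (succ (succ (succ zero)))))) (vcons Nat (succ zero) (succ (succ (succ zero))) (vcons Nat zero (succ zero) (vnil Nat)))))


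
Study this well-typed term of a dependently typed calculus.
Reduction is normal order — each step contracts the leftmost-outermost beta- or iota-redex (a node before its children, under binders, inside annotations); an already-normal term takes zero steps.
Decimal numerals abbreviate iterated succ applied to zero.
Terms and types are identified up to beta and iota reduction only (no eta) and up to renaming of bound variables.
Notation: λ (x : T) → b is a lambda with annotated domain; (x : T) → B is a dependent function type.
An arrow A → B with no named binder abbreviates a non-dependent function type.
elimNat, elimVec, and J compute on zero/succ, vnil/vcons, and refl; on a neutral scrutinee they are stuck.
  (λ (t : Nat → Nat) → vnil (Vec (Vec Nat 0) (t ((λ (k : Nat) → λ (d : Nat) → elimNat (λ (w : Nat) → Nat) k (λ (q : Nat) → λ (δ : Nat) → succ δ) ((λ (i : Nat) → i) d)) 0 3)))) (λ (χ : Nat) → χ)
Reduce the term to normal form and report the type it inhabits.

reduced normal form:
  vnil (Vec (Vec Nat 0) 3)
type:
  Vec (Vec (Vec Nat 0) 3) 0


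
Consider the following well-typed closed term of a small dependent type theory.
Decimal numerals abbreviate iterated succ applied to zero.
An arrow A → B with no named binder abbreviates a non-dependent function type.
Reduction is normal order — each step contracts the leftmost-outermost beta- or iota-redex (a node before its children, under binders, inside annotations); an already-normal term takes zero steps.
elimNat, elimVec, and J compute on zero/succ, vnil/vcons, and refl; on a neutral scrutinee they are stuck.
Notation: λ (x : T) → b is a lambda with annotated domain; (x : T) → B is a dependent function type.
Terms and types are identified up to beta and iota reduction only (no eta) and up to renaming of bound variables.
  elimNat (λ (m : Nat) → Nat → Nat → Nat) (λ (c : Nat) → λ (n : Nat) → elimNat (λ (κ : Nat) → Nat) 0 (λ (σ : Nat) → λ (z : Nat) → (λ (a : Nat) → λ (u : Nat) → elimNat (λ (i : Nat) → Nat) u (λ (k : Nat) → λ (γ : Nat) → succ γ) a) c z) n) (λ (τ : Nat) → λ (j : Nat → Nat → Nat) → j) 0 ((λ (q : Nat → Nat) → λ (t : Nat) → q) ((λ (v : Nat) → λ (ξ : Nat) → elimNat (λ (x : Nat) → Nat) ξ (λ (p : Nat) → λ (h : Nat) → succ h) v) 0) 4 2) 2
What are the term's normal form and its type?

reduced normal form:
  4
the term's type:
  Nat


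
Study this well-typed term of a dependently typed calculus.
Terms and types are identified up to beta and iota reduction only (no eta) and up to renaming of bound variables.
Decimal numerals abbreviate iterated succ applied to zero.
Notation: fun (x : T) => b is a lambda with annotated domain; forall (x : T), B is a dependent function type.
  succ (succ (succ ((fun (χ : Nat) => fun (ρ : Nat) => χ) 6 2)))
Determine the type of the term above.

inferred type:
  Nat


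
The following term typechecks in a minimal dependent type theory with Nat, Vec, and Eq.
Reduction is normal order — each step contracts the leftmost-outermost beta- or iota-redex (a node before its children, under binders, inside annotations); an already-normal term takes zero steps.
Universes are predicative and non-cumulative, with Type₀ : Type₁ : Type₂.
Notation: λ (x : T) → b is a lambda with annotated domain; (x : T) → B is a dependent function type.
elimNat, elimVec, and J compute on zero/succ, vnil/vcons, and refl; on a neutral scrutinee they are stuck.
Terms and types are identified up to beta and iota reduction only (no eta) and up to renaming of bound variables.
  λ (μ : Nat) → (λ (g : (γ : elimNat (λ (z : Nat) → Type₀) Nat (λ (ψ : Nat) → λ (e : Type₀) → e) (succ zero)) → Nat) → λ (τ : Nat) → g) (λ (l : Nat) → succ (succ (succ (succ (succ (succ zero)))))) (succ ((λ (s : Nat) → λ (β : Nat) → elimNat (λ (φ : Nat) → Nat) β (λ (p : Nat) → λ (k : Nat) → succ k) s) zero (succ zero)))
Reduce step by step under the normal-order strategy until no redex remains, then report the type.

normal-order reduction sequence:
  λ (μ : Nat) → (λ (g : (γ : elimNat (λ (z : Nat) → Type₀) Nat (λ (ψ : Nat) → λ (e : Type₀) → e) (succ zero)) → Nat) → λ (τ : Nat) → g) (λ (l : Nat) → succ (succ (succ (succ (succ (succ zero)))))) (succ ((λ (s : Nat) → λ (β : Nat) → elimNat (λ (φ : Nat) → Nat) β (λ (p : Nat) → λ (k : Nat) → succ k) s) zero (succ zero)))
  ~> λ (μ : Nat) → (λ (g : Nat) → λ (γ : Nat) → succ (succ (succ (succ (succ (succ zero)))))) (succ ((λ (z : Nat) → λ (ψ : Nat) → elimNat (λ (e : Nat) → Nat) ψ (λ (τ : Nat) → λ (l : Nat) → succ l) z) zero (succ zero)))
  ~> λ (μ : Nat) → λ (g : Nat) → succ (succ (succ (succ (succ (succ zero)))))
the term's type:
  (μ : Nat) → (g : Nat) → Nat
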